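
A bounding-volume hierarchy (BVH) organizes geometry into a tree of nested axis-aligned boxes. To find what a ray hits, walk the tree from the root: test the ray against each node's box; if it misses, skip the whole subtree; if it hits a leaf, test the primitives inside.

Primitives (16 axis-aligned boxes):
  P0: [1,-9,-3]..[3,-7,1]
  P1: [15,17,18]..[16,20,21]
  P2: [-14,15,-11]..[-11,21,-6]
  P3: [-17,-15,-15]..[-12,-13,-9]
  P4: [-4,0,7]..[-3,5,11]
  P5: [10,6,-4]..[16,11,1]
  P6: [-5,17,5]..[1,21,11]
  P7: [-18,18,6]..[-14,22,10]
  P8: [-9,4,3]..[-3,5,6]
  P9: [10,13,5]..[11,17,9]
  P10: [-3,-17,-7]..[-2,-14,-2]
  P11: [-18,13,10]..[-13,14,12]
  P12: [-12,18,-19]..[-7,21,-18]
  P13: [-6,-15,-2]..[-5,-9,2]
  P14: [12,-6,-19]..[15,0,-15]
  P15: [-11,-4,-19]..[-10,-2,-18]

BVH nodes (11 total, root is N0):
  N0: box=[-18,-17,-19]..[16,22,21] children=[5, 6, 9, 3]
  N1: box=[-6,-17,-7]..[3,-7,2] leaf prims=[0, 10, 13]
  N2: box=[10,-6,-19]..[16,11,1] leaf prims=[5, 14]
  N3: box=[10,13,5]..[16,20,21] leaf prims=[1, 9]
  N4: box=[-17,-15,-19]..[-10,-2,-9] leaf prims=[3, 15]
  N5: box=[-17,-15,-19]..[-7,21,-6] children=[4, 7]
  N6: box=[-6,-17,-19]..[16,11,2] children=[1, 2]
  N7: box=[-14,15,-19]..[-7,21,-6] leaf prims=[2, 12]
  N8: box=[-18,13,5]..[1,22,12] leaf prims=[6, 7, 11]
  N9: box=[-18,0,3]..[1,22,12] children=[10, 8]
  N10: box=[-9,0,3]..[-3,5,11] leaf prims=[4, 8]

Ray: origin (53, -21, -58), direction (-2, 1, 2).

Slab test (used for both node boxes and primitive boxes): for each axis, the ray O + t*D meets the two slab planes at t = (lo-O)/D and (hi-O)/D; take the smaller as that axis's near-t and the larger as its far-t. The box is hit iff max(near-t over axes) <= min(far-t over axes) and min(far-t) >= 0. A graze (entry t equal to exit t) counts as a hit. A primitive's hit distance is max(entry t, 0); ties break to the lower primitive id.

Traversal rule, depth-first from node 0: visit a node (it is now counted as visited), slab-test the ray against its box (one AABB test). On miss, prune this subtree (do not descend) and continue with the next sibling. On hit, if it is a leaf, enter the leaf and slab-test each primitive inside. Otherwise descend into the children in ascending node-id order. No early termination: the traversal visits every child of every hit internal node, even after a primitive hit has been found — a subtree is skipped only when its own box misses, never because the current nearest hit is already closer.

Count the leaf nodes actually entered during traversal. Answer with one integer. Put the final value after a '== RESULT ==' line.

Trace the traversal:
N0 x:[37/2,71/2] y:[4,43] z:[39/2,79/2] -> hit [39/2,71/2], descend [3, 5, 6, 9]
  N3 x:[37/2,43/2] y:[34,41] z:[63/2,79/2] -> miss, prune
  N5 x:[30,35] y:[6,42] z:[39/2,26] -> miss, prune
  N6 x:[37/2,59/2] y:[4,32] z:[39/2,30] -> hit [39/2,59/2], descend [1, 2]
    N1 x:[25,59/2] y:[4,14] z:[51/2,30] -> miss, prune
    N2 x:[37/2,43/2] y:[15,32] z:[39/2,59/2] -> hit [39/2,43/2] leaf, test {P5(miss), P14@t=39/2}
  N9 x:[26,71/2] y:[21,43] z:[61/2,35] -> hit [61/2,35], descend [8, 10]
    N8 x:[26,71/2] y:[34,43] z:[63/2,35] -> hit [34,35] leaf, test {P6(miss), P7(miss), P11@t=34}
    N10 x:[28,31] y:[21,26] z:[61/2,69/2] -> miss, prune

order=[0, 3, 5, 6, 1, 2, 9, 8, 10]  |boxes|=9  |leaves|=2  hit=P14

== RESULT ==
2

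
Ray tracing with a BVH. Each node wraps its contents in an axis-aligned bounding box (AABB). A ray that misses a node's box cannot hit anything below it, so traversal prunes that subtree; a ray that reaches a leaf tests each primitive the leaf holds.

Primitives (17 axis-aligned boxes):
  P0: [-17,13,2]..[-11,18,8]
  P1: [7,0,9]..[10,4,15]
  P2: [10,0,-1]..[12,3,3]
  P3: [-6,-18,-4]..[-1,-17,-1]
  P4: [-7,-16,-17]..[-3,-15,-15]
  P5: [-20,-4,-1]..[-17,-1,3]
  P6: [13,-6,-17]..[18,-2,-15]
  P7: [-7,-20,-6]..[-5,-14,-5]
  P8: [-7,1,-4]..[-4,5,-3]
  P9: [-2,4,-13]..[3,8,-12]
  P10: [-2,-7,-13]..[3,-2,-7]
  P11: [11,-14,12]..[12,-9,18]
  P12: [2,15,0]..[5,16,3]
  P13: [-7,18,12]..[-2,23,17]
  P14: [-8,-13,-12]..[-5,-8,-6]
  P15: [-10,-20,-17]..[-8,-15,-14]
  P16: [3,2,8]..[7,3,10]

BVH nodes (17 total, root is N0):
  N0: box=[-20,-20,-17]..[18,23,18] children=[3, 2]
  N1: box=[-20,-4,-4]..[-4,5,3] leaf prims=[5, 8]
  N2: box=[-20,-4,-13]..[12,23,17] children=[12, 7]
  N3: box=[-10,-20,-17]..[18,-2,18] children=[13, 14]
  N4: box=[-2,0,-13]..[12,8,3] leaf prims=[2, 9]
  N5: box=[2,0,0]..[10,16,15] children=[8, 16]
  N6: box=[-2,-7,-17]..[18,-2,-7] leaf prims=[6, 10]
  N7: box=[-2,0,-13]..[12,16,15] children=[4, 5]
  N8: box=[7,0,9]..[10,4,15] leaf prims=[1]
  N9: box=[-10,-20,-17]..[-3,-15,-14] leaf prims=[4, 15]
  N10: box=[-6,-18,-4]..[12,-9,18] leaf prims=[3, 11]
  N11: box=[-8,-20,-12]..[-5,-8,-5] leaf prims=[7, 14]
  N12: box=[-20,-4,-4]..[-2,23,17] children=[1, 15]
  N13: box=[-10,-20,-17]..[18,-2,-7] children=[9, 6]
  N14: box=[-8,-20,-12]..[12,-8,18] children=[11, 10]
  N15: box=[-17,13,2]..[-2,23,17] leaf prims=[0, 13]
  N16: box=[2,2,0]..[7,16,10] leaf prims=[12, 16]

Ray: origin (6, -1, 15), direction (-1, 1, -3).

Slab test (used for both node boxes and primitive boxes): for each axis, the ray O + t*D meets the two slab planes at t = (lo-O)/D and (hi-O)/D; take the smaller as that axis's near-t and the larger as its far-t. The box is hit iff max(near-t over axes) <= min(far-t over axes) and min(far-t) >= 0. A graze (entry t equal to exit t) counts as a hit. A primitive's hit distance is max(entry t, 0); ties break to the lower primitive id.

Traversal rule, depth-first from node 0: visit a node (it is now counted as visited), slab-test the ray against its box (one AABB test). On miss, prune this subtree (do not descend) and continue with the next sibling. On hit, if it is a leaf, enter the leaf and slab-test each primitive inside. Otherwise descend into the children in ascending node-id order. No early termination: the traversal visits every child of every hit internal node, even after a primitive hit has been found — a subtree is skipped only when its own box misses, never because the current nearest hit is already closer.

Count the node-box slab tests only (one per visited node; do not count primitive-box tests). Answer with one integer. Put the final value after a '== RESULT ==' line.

Traverse from the root:
N0 x:[-12,26] y:[-19,24] z:[-1,32/3] -> hit [-1,32/3], descend [2, 3]
  N2 x:[-6,26] y:[-3,24] z:[-2/3,28/3] -> hit [-2/3,28/3], descend [7, 12]
    N7 x:[-6,8] y:[1,17] z:[0,28/3] -> hit [1,8], descend [4, 5]
      N4 x:[-6,8] y:[1,9] z:[4,28/3] -> hit [4,8] leaf, test {P2(miss), P9(miss)}
      N5 x:[-4,4] y:[1,17] z:[0,5] -> hit [1,4], descend [8, 16]
        N8 x:[-4,-1] y:[1,5] z:[0,2] -> miss, prune
        N16 x:[-1,4] y:[3,17] z:[5/3,5] -> hit [3,4] leaf, test {P12(miss), P16(miss)}
    N12 x:[8,26] y:[-3,24] z:[-2/3,19/3] -> miss, prune
  N3 x:[-12,16] y:[-19,-1] z:[-1,32/3] -> miss, prune

order=[0, 2, 7, 4, 5, 8, 16, 12, 3]  |boxes|=9  |leaves|=2  hit=miss

== RESULT ==
9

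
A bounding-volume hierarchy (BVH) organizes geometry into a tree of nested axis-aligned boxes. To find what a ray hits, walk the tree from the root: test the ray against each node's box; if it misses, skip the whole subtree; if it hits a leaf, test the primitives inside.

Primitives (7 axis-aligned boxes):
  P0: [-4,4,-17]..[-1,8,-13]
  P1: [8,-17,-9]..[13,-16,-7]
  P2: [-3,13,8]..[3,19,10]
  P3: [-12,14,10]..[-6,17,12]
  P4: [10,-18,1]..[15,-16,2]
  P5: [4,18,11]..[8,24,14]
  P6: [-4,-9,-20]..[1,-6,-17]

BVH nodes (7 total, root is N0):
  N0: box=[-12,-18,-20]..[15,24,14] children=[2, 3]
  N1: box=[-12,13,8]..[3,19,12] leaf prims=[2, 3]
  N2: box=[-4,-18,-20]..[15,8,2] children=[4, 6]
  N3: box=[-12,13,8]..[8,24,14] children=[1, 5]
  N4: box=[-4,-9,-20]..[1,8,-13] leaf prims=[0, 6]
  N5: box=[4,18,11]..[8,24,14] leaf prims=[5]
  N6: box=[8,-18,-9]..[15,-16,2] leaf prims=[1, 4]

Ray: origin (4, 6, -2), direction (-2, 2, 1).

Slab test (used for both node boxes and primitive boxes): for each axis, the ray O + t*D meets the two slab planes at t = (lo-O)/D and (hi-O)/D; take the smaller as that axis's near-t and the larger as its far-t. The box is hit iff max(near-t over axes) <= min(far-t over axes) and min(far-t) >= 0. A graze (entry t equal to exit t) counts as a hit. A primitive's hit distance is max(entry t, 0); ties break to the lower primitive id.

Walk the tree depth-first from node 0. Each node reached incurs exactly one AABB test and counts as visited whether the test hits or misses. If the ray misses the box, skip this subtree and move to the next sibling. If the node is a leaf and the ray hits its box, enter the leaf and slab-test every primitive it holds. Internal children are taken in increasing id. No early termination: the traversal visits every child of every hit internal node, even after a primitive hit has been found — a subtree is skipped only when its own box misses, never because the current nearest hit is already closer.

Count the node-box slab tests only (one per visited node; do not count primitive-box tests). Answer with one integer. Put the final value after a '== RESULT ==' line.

Traverse from the root:
N0 x:[-11/2,8] y:[-12,9] z:[-18,16] -> hit [-11/2,8], descend [2, 3]
  N2 x:[-11/2,4] y:[-12,1] z:[-18,4] -> hit [-11/2,1], descend [4, 6]
    N4 x:[3/2,4] y:[-15/2,1] z:[-18,-11] -> miss, prune
    N6 x:[-11/2,-2] y:[-12,-11] z:[-7,4] -> miss, prune
  N3 x:[-2,8] y:[7/2,9] z:[10,16] -> miss, prune

Visited [0, 2, 4, 6, 3]. Tests: 5 box, 0 leaf. Nearest: miss.

== RESULT ==
5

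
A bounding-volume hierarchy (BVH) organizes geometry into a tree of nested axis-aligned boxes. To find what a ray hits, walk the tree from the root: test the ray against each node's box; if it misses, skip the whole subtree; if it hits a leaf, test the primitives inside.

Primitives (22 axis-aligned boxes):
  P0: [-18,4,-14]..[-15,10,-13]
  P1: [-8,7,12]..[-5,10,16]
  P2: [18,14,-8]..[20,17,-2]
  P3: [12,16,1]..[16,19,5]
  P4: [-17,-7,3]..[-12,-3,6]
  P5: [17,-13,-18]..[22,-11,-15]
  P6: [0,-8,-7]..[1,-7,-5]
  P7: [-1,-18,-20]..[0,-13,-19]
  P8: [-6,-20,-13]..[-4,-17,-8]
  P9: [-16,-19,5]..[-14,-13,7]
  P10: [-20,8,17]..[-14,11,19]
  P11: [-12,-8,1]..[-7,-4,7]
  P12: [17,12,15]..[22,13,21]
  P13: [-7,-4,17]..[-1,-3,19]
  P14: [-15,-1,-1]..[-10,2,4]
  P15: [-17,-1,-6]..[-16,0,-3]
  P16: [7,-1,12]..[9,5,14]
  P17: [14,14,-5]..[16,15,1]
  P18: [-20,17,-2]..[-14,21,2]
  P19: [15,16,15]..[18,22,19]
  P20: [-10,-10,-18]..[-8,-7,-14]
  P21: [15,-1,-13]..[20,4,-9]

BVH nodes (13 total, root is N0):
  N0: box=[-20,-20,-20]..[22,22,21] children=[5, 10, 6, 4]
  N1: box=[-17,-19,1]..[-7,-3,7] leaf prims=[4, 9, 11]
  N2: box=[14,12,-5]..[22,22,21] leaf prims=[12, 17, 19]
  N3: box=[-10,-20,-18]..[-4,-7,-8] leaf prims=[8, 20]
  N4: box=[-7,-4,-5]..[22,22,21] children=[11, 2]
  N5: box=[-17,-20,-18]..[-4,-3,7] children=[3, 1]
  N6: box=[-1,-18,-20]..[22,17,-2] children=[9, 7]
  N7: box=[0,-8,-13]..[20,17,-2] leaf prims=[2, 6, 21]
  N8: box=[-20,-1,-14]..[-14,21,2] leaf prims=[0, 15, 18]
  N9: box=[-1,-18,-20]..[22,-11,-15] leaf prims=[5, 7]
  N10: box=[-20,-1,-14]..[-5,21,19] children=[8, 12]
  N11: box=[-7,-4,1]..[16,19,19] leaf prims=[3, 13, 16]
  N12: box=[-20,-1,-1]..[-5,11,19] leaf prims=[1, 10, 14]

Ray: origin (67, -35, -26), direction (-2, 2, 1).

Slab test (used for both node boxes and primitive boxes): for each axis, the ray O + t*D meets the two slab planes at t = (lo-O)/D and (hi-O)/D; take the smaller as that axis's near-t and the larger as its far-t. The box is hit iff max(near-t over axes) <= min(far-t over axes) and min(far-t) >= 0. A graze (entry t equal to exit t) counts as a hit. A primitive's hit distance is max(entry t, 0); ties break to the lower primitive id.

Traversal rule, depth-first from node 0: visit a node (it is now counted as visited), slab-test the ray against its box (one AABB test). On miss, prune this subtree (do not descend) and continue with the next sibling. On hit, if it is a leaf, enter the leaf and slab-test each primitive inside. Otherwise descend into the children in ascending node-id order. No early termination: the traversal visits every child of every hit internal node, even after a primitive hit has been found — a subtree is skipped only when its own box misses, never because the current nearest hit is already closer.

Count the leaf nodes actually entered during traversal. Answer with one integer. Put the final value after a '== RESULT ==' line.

Walk:
N0 x:[45/2,87/2] y:[15/2,57/2] z:[6,47] -> hit [45/2,57/2], descend [4, 5, 6, 10]
  N4 x:[45/2,37] y:[31/2,57/2] z:[21,47] -> hit [45/2,57/2], descend [2, 11]
    N2 x:[45/2,53/2] y:[47/2,57/2] z:[21,47] -> hit [47/2,53/2] leaf, test {P12(miss), P17(miss), P19(miss)}
    N11 x:[51/2,37] y:[31/2,27] z:[27,45] -> hit [27,27] leaf, test {P3@t=27, P13(miss), P16(miss)}
  N5 x:[71/2,42] y:[15/2,16] z:[8,33] -> miss, prune
  N6 x:[45/2,34] y:[17/2,26] z:[6,24] -> hit [45/2,24], descend [7, 9]
    N7 x:[47/2,67/2] y:[27/2,26] z:[13,24] -> hit [47/2,24] leaf, test {P2(miss), P6(miss), P21(miss)}
    N9 x:[45/2,34] y:[17/2,12] z:[6,11] -> miss, prune
  N10 x:[36,87/2] y:[17,28] z:[12,45] -> miss, prune

Summary -> nodes [0, 4, 2, 11, 5, 6, 7, 9, 10]; box-tests=9; leaf-entries=3; first=P3

== RESULT ==
3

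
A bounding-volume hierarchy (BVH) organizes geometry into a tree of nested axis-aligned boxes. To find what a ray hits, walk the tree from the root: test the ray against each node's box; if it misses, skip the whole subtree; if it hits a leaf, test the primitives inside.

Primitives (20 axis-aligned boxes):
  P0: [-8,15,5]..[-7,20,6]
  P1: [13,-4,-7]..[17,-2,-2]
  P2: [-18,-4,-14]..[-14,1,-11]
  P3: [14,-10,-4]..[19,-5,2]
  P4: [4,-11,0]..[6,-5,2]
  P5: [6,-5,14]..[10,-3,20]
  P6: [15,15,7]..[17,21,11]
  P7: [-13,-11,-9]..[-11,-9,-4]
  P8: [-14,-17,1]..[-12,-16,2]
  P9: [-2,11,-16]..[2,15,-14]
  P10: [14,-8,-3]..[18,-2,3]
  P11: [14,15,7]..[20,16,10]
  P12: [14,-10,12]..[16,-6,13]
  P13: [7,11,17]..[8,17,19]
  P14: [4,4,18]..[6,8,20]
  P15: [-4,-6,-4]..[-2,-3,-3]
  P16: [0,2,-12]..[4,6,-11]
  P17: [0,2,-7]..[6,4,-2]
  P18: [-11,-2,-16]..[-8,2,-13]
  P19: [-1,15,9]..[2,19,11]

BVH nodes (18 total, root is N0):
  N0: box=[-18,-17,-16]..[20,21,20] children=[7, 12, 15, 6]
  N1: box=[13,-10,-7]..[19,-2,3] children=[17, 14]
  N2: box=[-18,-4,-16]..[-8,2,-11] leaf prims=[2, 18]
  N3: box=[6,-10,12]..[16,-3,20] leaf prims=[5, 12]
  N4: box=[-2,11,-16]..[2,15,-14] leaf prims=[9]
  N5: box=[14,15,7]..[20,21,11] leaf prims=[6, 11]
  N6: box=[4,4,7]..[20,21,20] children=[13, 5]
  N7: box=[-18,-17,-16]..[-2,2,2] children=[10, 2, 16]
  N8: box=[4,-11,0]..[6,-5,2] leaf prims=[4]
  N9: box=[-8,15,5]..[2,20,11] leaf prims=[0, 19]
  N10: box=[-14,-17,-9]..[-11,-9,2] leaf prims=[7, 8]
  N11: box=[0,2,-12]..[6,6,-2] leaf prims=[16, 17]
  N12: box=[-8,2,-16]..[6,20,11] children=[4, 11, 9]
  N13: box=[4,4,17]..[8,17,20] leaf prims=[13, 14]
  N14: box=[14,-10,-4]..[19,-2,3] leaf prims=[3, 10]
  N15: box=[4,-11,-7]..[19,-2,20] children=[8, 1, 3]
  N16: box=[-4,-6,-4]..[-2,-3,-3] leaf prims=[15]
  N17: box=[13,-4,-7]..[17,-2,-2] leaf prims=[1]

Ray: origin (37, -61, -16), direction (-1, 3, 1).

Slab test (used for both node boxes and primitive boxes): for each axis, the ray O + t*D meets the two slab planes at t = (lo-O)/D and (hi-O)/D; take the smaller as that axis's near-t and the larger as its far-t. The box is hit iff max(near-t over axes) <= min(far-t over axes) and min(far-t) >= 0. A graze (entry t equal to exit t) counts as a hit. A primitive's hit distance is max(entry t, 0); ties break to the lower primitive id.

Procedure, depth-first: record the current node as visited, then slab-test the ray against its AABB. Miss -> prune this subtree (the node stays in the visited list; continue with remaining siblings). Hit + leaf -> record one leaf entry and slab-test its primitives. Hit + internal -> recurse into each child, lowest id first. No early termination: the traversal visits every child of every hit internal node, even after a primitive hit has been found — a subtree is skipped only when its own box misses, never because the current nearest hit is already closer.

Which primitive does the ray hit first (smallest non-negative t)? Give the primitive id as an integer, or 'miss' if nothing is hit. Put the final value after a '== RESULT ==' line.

Trace the traversal:
N0 x:[17,55] y:[44/3,82/3] z:[0,36] -> hit [17,82/3], descend [6, 7, 12, 15]
  N6 x:[17,33] y:[65/3,82/3] z:[23,36] -> hit [23,82/3], descend [5, 13]
    N5 x:[17,23] y:[76/3,82/3] z:[23,27] -> miss, prune
    N13 x:[29,33] y:[65/3,26] z:[33,36] -> miss, prune
  N7 x:[39,55] y:[44/3,21] z:[0,18] -> miss, prune
  N12 x:[31,45] y:[21,27] z:[0,27] -> miss, prune
  N15 x:[18,33] y:[50/3,59/3] z:[9,36] -> hit [18,59/3], descend [1, 3, 8]
    N1 x:[18,24] y:[17,59/3] z:[9,19] -> hit [18,19], descend [14, 17]
      N14 x:[18,23] y:[17,59/3] z:[12,19] -> hit [18,19] leaf, test {P3@t=18, P10@t=19}
      N17 x:[20,24] y:[19,59/3] z:[9,14] -> miss, prune
    N3 x:[21,31] y:[17,58/3] z:[28,36] -> miss, prune
    N8 x:[31,33] y:[50/3,56/3] z:[16,18] -> miss, prune

order=[0, 6, 5, 13, 7, 12, 15, 1, 14, 17, 3, 8]  |boxes|=12  |leaves|=1  hit=P3

== RESULT ==
3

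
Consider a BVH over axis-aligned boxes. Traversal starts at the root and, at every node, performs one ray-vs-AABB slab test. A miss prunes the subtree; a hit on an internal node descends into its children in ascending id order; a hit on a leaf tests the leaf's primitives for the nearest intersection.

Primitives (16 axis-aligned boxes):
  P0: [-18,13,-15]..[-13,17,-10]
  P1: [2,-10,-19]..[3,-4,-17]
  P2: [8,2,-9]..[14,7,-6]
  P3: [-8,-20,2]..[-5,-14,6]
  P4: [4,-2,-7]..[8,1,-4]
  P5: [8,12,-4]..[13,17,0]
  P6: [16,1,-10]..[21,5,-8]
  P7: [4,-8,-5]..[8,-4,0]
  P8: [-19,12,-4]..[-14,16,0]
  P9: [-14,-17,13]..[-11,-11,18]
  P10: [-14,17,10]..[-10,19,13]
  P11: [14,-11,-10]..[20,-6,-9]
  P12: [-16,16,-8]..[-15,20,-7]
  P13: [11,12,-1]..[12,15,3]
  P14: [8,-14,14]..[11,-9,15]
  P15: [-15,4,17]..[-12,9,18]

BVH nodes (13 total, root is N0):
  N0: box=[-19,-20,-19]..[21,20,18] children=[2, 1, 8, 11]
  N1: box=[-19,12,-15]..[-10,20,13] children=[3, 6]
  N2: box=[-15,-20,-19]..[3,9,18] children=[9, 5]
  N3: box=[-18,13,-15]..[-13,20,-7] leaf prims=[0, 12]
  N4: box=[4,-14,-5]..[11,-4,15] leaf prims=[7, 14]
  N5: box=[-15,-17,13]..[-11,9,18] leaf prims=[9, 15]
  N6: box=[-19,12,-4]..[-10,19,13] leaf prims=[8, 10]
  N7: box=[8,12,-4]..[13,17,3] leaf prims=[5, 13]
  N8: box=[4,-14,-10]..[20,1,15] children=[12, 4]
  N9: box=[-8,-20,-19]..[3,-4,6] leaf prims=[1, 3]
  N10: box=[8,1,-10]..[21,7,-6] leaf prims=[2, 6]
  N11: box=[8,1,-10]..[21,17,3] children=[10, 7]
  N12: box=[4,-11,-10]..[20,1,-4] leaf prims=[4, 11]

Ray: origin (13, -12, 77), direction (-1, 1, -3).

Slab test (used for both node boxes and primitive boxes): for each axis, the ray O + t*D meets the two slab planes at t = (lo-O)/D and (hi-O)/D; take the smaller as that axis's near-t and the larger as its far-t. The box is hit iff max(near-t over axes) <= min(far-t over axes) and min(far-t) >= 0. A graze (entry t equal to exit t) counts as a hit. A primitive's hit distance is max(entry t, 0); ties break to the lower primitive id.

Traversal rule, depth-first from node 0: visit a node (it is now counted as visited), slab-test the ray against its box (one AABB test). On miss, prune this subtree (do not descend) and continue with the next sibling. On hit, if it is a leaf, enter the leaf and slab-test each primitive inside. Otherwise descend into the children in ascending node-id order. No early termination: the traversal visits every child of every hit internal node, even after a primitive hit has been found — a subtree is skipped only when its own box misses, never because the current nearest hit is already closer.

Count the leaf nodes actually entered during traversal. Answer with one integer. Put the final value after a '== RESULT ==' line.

Trace the traversal:
N0 x:[-8,32] y:[-8,32] z:[59/3,32] -> hit [59/3,32], descend [1, 2, 8, 11]
  N1 x:[23,32] y:[24,32] z:[64/3,92/3] -> hit [24,92/3], descend [3, 6]
    N3 x:[26,31] y:[25,32] z:[28,92/3] -> hit [28,92/3] leaf, test {P0@t=29, P12@t=28}
    N6 x:[23,32] y:[24,31] z:[64/3,27] -> hit [24,27] leaf, test {P8@t=27, P10(miss)}
  N2 x:[10,28] y:[-8,21] z:[59/3,32] -> hit [59/3,21], descend [5, 9]
    N5 x:[24,28] y:[-5,21] z:[59/3,64/3] -> miss, prune
    N9 x:[10,21] y:[-8,8] z:[71/3,32] -> miss, prune
  N8 x:[-7,9] y:[-2,13] z:[62/3,29] -> miss, prune
  N11 x:[-8,5] y:[13,29] z:[74/3,29] -> miss, prune

9 AABB tests over nodes [0, 1, 3, 6, 2, 5, 9, 8, 11]; 2 leaves entered; closest P8.

== RESULT ==
2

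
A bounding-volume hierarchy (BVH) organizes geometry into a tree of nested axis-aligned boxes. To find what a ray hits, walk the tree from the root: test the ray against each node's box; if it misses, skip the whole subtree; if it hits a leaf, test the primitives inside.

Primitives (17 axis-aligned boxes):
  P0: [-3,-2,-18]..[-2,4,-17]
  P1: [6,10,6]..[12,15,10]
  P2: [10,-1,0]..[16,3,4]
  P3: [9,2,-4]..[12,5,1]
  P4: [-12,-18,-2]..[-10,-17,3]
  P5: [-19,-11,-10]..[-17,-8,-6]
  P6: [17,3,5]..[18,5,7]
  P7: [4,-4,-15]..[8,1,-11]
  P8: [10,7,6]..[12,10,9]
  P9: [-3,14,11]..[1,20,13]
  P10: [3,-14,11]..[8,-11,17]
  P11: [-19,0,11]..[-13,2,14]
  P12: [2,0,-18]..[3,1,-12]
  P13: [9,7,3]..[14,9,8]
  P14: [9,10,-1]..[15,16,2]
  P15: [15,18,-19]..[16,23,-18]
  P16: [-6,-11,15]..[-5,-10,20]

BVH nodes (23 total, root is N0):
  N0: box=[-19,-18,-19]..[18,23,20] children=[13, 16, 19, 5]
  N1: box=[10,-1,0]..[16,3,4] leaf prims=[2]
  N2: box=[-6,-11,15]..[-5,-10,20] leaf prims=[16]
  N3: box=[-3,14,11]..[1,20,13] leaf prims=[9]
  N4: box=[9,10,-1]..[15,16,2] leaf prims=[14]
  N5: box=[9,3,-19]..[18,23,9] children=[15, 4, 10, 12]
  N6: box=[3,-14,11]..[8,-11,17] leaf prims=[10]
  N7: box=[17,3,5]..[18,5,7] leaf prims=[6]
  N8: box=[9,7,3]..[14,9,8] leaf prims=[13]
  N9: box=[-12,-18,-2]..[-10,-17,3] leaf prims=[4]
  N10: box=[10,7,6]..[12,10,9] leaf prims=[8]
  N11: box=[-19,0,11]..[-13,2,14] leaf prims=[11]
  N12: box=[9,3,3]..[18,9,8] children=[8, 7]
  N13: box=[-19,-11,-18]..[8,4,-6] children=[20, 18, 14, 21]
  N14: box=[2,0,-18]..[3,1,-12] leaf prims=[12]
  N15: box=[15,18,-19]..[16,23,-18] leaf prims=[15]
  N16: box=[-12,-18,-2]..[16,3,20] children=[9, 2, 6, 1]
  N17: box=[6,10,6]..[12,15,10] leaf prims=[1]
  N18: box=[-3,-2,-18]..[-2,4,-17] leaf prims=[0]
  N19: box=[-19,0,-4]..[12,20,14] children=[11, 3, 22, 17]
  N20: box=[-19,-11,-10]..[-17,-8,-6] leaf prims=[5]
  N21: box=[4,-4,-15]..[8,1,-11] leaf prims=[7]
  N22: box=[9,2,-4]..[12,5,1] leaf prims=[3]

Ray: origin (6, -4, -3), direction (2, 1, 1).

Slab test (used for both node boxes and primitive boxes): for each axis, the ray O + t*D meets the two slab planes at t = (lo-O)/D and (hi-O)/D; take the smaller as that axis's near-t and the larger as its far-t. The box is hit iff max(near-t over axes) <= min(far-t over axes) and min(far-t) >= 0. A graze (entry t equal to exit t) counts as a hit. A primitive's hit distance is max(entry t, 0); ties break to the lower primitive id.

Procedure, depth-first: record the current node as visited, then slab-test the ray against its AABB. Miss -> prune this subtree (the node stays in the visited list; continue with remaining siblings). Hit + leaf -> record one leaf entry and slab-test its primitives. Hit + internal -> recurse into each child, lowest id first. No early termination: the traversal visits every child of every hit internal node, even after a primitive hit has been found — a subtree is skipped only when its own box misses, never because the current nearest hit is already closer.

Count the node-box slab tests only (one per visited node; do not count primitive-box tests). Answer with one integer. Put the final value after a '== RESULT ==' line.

Traverse from the root:
N0 x:[-25/2,6] y:[-14,27] z:[-16,23] -> hit [-25/2,6], descend [5, 13, 16, 19]
  N5 x:[3/2,6] y:[7,27] z:[-16,12] -> miss, prune
  N13 x:[-25/2,1] y:[-7,8] z:[-15,-3] -> miss, prune
  N16 x:[-9,5] y:[-14,7] z:[1,23] -> hit [1,5], descend [1, 2, 6, 9]
    N1 x:[2,5] y:[3,7] z:[3,7] -> hit [3,5] leaf, test {P2@t=3}
    N2 x:[-6,-11/2] y:[-7,-6] z:[18,23] -> miss, prune
    N6 x:[-3/2,1] y:[-10,-7] z:[14,20] -> miss, prune
    N9 x:[-9,-8] y:[-14,-13] z:[1,6] -> miss, prune
  N19 x:[-25/2,3] y:[4,24] z:[-1,17] -> miss, prune

order=[0, 5, 13, 16, 1, 2, 6, 9, 19]  |boxes|=9  |leaves|=1  hit=P2

== RESULT ==
9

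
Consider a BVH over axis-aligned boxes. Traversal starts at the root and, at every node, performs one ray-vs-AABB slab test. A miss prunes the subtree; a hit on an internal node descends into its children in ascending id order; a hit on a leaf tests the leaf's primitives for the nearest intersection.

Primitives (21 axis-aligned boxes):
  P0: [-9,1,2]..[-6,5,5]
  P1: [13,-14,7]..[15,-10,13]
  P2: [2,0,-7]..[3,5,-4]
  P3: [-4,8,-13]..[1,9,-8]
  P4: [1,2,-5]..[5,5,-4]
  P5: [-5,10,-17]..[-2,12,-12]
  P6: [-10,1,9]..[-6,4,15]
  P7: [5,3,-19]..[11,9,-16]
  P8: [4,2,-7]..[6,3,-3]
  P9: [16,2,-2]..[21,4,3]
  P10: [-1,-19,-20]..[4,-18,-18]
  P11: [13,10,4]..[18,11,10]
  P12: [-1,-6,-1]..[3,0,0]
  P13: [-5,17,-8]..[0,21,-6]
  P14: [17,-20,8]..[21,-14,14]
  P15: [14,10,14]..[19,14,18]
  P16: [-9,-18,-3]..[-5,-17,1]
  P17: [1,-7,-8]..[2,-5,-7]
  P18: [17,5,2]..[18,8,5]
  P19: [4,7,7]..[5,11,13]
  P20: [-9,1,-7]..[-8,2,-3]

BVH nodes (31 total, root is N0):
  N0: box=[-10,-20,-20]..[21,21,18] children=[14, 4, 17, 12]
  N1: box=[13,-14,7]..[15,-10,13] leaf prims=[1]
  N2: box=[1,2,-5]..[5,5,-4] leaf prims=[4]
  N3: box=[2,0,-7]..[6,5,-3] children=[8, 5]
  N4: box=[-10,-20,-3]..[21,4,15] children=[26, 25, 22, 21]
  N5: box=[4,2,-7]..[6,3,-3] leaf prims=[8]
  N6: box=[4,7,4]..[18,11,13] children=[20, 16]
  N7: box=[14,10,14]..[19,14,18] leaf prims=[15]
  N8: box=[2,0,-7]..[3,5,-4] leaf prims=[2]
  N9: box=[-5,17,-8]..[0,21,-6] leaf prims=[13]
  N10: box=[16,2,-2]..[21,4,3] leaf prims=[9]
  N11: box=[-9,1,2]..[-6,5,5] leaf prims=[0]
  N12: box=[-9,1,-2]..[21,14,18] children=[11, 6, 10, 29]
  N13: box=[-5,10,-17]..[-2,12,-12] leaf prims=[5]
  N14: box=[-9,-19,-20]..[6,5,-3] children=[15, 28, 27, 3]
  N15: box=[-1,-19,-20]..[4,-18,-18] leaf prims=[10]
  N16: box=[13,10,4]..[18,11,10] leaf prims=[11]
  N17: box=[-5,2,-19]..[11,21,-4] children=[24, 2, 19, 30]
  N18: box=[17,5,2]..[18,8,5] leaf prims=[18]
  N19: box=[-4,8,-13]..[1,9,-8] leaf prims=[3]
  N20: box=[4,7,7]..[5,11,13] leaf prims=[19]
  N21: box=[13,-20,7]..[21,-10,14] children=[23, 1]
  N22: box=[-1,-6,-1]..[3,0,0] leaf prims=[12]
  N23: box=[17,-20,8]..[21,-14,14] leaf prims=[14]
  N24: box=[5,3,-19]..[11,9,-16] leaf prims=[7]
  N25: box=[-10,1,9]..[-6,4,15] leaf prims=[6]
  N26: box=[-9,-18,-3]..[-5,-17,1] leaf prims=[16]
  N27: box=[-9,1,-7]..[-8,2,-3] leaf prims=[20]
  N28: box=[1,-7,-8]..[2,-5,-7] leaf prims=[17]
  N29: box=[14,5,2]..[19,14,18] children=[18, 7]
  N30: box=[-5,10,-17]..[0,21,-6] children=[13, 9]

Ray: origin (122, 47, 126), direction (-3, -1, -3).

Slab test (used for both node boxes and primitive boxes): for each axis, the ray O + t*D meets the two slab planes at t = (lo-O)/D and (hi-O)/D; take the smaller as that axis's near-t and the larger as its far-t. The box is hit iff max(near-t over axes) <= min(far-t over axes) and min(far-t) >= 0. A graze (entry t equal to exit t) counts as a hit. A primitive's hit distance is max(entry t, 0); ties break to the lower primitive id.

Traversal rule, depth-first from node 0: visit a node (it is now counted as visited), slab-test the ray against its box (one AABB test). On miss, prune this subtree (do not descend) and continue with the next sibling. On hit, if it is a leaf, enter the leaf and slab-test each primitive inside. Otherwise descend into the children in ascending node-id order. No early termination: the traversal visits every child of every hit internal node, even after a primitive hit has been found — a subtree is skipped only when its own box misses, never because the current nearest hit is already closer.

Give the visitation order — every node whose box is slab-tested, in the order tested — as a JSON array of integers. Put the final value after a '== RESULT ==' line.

Trace the traversal:
N0 x:[101/3,44] y:[26,67] z:[36,146/3] -> hit [36,44], descend [4, 12, 14, 17]
  N4 x:[101/3,44] y:[43,67] z:[37,43] -> hit [43,43], descend [21, 22, 25, 26]
    N21 x:[101/3,109/3] y:[57,67] z:[112/3,119/3] -> miss, prune
    N22 x:[119/3,41] y:[47,53] z:[42,127/3] -> miss, prune
    N25 x:[128/3,44] y:[43,46] z:[37,39] -> miss, prune
    N26 x:[127/3,131/3] y:[64,65] z:[125/3,43] -> miss, prune
  N12 x:[101/3,131/3] y:[33,46] z:[36,128/3] -> hit [36,128/3], descend [6, 10, 11, 29]
    N6 x:[104/3,118/3] y:[36,40] z:[113/3,122/3] -> hit [113/3,118/3], descend [16, 20]
      N16 x:[104/3,109/3] y:[36,37] z:[116/3,122/3] -> miss, prune
      N20 x:[39,118/3] y:[36,40] z:[113/3,119/3] -> hit [39,118/3] leaf, test {P19@t=39}
    N10 x:[101/3,106/3] y:[43,45] z:[41,128/3] -> miss, prune
    N11 x:[128/3,131/3] y:[42,46] z:[121/3,124/3] -> miss, prune
    N29 x:[103/3,36] y:[33,42] z:[36,124/3] -> hit [36,36], descend [7, 18]
      N7 x:[103/3,36] y:[33,37] z:[36,112/3] -> hit [36,36] leaf, test {P15@t=36}
      N18 x:[104/3,35] y:[39,42] z:[121/3,124/3] -> miss, prune
  N14 x:[116/3,131/3] y:[42,66] z:[43,146/3] -> hit [43,131/3], descend [3, 15, 27, 28]
    N3 x:[116/3,40] y:[42,47] z:[43,133/3] -> miss, prune
    N15 x:[118/3,41] y:[65,66] z:[48,146/3] -> miss, prune
    N27 x:[130/3,131/3] y:[45,46] z:[43,133/3] -> miss, prune
    N28 x:[40,121/3] y:[52,54] z:[133/3,134/3] -> miss, prune
  N17 x:[37,127/3] y:[26,45] z:[130/3,145/3] -> miss, prune

order=[0, 4, 21, 22, 25, 26, 12, 6, 16, 20, 10, 11, 29, 7, 18, 14, 3, 15, 27, 28, 17]  |boxes|=21  |leaves|=2  hit=P15

== RESULT ==
[0, 4, 21, 22, 25, 26, 12, 6, 16, 20, 10, 11, 29, 7, 18, 14, 3, 15, 27, 28, 17]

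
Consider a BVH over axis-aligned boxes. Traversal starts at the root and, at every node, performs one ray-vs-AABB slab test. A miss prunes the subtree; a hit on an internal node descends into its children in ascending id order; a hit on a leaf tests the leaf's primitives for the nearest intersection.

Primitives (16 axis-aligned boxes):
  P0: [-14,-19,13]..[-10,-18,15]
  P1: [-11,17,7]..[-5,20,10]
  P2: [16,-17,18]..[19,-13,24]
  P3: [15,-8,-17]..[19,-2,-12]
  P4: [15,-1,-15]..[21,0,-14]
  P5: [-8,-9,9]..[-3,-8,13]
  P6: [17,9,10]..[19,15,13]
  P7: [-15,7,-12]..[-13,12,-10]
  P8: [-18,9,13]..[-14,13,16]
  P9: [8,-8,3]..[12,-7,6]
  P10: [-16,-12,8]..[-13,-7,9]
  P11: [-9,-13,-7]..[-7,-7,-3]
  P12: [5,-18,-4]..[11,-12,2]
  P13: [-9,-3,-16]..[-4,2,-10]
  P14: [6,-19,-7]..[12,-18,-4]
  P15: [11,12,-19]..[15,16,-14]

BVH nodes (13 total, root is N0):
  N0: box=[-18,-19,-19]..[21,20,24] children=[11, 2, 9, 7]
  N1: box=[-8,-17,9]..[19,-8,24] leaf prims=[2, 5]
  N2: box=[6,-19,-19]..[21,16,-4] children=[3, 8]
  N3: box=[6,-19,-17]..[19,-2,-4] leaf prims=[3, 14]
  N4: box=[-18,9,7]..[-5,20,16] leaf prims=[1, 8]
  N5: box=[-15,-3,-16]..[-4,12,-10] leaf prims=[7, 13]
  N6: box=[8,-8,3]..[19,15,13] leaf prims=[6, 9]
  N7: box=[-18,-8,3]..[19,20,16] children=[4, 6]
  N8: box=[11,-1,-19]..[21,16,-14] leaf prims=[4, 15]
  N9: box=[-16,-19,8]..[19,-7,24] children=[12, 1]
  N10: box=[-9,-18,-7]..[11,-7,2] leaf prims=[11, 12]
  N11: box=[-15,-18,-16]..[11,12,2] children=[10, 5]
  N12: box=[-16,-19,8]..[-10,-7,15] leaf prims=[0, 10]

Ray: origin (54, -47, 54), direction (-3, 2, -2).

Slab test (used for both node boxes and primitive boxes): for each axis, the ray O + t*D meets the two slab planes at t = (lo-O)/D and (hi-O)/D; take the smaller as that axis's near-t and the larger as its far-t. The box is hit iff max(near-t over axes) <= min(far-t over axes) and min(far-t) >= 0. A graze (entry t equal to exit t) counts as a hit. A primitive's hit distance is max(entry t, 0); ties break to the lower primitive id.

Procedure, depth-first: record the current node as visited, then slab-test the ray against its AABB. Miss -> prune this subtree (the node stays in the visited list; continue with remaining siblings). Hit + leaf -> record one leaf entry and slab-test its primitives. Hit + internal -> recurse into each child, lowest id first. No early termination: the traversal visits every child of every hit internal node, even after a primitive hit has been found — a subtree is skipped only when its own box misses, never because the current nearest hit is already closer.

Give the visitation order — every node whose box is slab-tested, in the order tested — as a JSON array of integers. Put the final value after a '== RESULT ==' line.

Traverse from the root:
N0 x:[11,24] y:[14,67/2] z:[15,73/2] -> hit [15,24], descend [2, 7, 9, 11]
  N2 x:[11,16] y:[14,63/2] z:[29,73/2] -> miss, prune
  N7 x:[35/3,24] y:[39/2,67/2] z:[19,51/2] -> hit [39/2,24], descend [4, 6]
    N4 x:[59/3,24] y:[28,67/2] z:[19,47/2] -> miss, prune
    N6 x:[35/3,46/3] y:[39/2,31] z:[41/2,51/2] -> miss, prune
  N9 x:[35/3,70/3] y:[14,20] z:[15,23] -> hit [15,20], descend [1, 12]
    N1 x:[35/3,62/3] y:[15,39/2] z:[15,45/2] -> hit [15,39/2] leaf, test {P2(miss), P5(miss)}
    N12 x:[64/3,70/3] y:[14,20] z:[39/2,23] -> miss, prune
  N11 x:[43/3,23] y:[29/2,59/2] z:[26,35] -> miss, prune

order=[0, 2, 7, 4, 6, 9, 1, 12, 11]  |boxes|=9  |leaves|=1  hit=miss

== RESULT ==
[0, 2, 7, 4, 6, 9, 1, 12, 11]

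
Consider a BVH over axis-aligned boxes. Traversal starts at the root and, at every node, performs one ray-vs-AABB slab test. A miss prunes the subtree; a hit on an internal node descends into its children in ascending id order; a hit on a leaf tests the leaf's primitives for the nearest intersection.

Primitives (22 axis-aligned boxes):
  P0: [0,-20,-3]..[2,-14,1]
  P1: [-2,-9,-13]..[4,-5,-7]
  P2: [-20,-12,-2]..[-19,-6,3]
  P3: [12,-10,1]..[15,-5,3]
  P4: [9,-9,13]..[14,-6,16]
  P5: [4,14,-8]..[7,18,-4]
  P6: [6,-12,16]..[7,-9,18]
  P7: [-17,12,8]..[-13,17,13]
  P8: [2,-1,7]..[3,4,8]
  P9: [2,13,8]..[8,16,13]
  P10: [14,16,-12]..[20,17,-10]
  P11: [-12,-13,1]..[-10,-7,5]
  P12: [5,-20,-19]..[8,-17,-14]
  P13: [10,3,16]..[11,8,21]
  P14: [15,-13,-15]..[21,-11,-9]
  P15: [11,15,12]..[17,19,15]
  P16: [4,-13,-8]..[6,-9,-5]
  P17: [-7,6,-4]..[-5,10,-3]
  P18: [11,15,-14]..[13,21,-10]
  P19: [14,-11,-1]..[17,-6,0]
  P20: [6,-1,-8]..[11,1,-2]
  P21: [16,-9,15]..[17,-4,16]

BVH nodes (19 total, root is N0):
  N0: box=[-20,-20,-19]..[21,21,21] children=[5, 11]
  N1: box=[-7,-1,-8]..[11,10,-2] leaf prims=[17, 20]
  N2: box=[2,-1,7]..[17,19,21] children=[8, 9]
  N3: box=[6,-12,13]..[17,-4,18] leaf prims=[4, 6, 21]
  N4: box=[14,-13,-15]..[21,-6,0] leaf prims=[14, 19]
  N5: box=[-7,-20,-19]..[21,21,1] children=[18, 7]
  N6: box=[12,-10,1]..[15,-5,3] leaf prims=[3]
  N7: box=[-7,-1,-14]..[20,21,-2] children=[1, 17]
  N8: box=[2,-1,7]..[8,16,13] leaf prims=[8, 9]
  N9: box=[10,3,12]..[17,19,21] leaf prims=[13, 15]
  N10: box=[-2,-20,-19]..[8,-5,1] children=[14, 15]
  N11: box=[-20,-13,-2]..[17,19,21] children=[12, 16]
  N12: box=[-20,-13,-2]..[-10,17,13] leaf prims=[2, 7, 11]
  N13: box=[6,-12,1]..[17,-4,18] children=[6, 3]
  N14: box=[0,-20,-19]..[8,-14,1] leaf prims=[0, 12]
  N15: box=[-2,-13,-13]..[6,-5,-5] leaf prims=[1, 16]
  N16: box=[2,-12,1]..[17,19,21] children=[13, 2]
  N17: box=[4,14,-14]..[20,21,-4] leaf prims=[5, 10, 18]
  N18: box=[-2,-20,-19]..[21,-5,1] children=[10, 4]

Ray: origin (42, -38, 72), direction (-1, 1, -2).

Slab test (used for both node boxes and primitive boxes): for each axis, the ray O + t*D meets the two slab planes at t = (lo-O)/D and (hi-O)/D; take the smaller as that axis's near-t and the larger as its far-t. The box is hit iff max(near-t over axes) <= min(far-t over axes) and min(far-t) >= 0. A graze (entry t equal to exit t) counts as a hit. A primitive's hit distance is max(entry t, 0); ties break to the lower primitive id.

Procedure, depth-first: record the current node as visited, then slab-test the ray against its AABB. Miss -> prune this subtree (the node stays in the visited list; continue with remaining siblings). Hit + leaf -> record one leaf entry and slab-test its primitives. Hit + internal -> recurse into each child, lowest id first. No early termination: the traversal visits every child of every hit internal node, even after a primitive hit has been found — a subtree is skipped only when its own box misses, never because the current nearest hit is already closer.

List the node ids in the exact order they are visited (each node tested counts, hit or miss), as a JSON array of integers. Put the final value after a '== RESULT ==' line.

Walk:
N0 x:[21,62] y:[18,59] z:[51/2,91/2] -> hit [51/2,91/2], descend [5, 11]
  N5 x:[21,49] y:[18,59] z:[71/2,91/2] -> hit [71/2,91/2], descend [7, 18]
    N7 x:[22,49] y:[37,59] z:[37,43] -> hit [37,43], descend [1, 17]
      N1 x:[31,49] y:[37,48] z:[37,40] -> hit [37,40] leaf, test {P17(miss), P20(miss)}
      N17 x:[22,38] y:[52,59] z:[38,43] -> miss, prune
    N18 x:[21,44] y:[18,33] z:[71/2,91/2] -> miss, prune
  N11 x:[25,62] y:[25,57] z:[51/2,37] -> hit [51/2,37], descend [12, 16]
    N12 x:[52,62] y:[25,55] z:[59/2,37] -> miss, prune
    N16 x:[25,40] y:[26,57] z:[51/2,71/2] -> hit [26,71/2], descend [2, 13]
      N2 x:[25,40] y:[37,57] z:[51/2,65/2] -> miss, prune
      N13 x:[25,36] y:[26,34] z:[27,71/2] -> hit [27,34], descend [3, 6]
        N3 x:[25,36] y:[26,34] z:[27,59/2] -> hit [27,59/2] leaf, test {P4@t=29, P6(miss), P21(miss)}
        N6 x:[27,30] y:[28,33] z:[69/2,71/2] -> miss, prune

Visited [0, 5, 7, 1, 17, 18, 11, 12, 16, 2, 13, 3, 6]. Tests: 13 box, 2 leaf. Nearest: P4.

== RESULT ==
[0, 5, 7, 1, 17, 18, 11, 12, 16, 2, 13, 3, 6]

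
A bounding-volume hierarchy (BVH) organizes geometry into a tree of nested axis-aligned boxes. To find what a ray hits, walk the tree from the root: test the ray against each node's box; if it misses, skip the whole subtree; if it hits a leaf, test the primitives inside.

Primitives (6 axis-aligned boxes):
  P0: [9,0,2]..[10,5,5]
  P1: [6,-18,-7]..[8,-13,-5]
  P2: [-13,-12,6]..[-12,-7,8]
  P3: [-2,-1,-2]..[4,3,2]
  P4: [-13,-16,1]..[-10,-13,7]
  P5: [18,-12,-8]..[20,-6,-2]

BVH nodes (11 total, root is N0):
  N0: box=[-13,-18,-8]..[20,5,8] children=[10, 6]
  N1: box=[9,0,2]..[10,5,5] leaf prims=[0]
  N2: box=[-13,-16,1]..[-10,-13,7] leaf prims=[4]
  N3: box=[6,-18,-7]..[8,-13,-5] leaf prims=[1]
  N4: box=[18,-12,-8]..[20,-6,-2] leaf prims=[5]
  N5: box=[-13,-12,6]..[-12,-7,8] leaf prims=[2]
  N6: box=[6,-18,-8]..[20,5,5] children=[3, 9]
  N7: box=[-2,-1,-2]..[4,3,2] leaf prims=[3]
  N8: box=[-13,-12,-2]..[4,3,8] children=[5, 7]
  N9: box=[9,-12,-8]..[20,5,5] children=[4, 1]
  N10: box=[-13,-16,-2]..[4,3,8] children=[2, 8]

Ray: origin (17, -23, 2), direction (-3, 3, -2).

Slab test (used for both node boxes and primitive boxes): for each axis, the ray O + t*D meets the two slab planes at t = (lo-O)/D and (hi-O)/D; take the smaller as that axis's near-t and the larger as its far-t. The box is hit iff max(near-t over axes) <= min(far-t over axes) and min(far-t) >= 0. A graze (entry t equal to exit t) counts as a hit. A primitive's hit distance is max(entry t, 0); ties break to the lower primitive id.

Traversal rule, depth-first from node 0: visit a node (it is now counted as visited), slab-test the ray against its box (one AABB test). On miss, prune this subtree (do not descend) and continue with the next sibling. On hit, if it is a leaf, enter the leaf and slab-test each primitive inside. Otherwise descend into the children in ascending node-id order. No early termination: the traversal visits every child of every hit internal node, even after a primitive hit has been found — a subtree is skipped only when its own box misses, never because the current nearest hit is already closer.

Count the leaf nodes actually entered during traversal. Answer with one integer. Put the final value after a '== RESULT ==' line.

Walk:
N0 x:[-1,10] y:[5/3,28/3] z:[-3,5] -> hit [5/3,5], descend [6, 10]
  N6 x:[-1,11/3] y:[5/3,28/3] z:[-3/2,5] -> hit [5/3,11/3], descend [3, 9]
    N3 x:[3,11/3] y:[5/3,10/3] z:[7/2,9/2] -> miss, prune
    N9 x:[-1,8/3] y:[11/3,28/3] z:[-3/2,5] -> miss, prune
  N10 x:[13/3,10] y:[7/3,26/3] z:[-3,2] -> miss, prune

Visited [0, 6, 3, 9, 10]. Tests: 5 box, 0 leaf. Nearest: miss.

== RESULT ==
0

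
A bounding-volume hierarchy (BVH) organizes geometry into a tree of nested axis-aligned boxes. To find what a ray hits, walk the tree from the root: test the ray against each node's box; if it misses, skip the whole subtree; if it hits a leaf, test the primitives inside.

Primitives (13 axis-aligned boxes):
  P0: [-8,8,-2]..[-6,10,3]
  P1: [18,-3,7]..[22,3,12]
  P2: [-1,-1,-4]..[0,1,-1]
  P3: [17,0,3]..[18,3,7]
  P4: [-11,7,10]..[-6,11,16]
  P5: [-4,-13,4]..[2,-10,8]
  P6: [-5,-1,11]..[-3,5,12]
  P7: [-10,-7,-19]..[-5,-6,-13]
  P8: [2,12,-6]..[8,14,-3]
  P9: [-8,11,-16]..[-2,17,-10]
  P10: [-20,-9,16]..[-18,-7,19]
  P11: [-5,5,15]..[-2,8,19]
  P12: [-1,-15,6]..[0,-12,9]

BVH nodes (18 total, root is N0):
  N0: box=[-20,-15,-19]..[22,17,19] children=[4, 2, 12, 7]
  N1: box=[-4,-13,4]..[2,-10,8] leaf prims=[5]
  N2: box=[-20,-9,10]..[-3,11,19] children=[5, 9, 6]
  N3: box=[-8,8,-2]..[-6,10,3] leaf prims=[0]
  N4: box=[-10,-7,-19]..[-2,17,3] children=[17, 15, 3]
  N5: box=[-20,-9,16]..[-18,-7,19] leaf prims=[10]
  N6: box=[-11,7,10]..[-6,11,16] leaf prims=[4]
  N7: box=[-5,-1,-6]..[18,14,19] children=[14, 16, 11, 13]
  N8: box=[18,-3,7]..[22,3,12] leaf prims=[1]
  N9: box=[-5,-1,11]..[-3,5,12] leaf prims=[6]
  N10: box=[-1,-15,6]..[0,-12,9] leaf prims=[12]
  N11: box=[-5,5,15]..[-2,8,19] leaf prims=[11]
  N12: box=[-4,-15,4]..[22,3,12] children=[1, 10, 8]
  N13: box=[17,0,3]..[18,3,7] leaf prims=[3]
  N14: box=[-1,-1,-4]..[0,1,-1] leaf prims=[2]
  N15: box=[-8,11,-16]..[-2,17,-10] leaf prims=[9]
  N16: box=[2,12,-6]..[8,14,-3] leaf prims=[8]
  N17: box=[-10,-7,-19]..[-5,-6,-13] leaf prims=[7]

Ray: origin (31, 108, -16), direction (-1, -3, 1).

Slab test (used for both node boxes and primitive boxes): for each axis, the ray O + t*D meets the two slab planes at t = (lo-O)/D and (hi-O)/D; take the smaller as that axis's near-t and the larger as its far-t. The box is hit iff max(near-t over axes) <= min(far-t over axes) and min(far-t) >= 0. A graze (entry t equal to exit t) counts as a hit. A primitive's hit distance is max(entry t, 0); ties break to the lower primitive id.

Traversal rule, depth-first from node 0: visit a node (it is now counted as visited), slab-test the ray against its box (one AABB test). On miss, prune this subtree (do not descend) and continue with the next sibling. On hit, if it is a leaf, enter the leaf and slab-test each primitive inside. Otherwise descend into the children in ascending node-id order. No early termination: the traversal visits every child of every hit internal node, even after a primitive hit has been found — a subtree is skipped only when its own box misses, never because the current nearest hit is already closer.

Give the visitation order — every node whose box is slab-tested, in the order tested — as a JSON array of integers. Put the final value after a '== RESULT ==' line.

Traverse from the root:
N0 x:[9,51] y:[91/3,41] z:[-3,35] -> hit [91/3,35], descend [2, 4, 7, 12]
  N2 x:[34,51] y:[97/3,39] z:[26,35] -> hit [34,35], descend [5, 6, 9]
    N5 x:[49,51] y:[115/3,39] z:[32,35] -> miss, prune
    N6 x:[37,42] y:[97/3,101/3] z:[26,32] -> miss, prune
    N9 x:[34,36] y:[103/3,109/3] z:[27,28] -> miss, prune
  N4 x:[33,41] y:[91/3,115/3] z:[-3,19] -> miss, prune
  N7 x:[13,36] y:[94/3,109/3] z:[10,35] -> hit [94/3,35], descend [11, 13, 14, 16]
    N11 x:[33,36] y:[100/3,103/3] z:[31,35] -> hit [100/3,103/3] leaf, test {P11@t=100/3}
    N13 x:[13,14] y:[35,36] z:[19,23] -> miss, prune
    N14 x:[31,32] y:[107/3,109/3] z:[12,15] -> miss, prune
    N16 x:[23,29] y:[94/3,32] z:[10,13] -> miss, prune
  N12 x:[9,35] y:[35,41] z:[20,28] -> miss, prune

12 AABB tests over nodes [0, 2, 5, 6, 9, 4, 7, 11, 13, 14, 16, 12]; 1 leaf entered; closest P11.

== RESULT ==
[0, 2, 5, 6, 9, 4, 7, 11, 13, 14, 16, 12]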